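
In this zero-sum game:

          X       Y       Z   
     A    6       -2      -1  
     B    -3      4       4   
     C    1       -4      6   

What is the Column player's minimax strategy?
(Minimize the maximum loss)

Column should play Y, value = 4

Work:
Column player minimizes Row's maximum payoff:
Column X: max payoff to Row = 6
Column Y: max payoff to Row = 4
Column Z: max payoff to Row = 6
Minimum is 4, achieved by column Y.
Minimax strategy: Y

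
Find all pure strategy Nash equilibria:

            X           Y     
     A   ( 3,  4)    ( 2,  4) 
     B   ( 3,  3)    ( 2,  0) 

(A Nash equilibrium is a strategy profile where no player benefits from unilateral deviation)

Nash equilibrium: (A, X), (A, Y), (B, X)

Work:
Best responses:
  P1 vs X: payoffs [3, 3] → best response A/B (payoff 3)
  P1 vs Y: payoffs [2, 2] → best response A/B (payoff 2)
  P2 vs A: payoffs [4, 4] → best response X/Y (payoff 4)
  P2 vs B: payoffs [3, 0] → best response X (payoff 3)
Mutual best responses: (A,X), (A,Y), (B,X) → Nash equilibria.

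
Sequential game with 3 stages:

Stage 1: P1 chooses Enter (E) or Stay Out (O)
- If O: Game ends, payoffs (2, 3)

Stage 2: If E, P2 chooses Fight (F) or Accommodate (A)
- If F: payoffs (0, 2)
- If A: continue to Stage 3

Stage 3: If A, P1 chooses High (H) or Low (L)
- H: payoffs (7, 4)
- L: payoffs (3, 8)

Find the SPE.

SPE: (E, A, H); Outcome (7, 4)

Work:
Stage 3: P1 chooses H (7 vs 3)
Stage 2: P2: F->2, A->4 (anticipating H). Choose A
Stage 1: P1: O->2, E->7 (anticipating A, H). Choose E
SPE path: E -> A -> H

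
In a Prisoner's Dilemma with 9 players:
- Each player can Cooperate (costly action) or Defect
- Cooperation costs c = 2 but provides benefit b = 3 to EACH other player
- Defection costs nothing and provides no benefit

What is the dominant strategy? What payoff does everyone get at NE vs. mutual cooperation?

Dominant: Defect; NE payoff = 0; Coop payoff = 22

Work:
Defect dominates (saves cost c = 2, benefit to others is external)
NE: All defect → everyone gets 0
If all cooperate: each receives (8)×3 - 2 = 22
Social dilemma: 22 > 0 but NE gives 0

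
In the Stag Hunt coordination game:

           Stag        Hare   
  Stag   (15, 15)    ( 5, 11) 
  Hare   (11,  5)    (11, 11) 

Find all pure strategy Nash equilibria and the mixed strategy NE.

Pure NE: (Stag, Stag) and (Hare, Hare); Mixed NE: p = 0.6, q = 0.6

Work:
Check pure NE:
(Stag, Stag): (15, 15) - no unilateral deviation beneficial
(Hare, Hare): (11, 11) - no unilateral deviation beneficial
Mixed NE: P1 plays Stag with p = 0.6, P2 plays Stag with q = 0.6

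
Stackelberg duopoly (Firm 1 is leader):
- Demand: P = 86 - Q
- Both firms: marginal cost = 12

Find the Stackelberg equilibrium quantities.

q₁* (leader) = 37.0, q₂* (follower) = 18.5

Work:
Follower's reaction: q₂ = (a - c - q₁)/2
Leader substitutes: π₁ = q₁·(a - q₁ - (a-c-q₁)/2 - c)
FOC: q₁* = (86 - 12)/2 = 37.00
Then: q₂* = (86 - 12 - 37.0)/2 = 18.50
Leader has first-mover advantage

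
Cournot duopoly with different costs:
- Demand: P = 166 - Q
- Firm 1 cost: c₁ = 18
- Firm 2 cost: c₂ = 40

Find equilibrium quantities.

q₁* = 56.67, q₂* = 34.67

Work:
Reaction: q₁ = (166 - 18 - q₂)/2
Reaction: q₂ = (166 - 40 - q₁)/2
Solve simultaneously:
q₁* = (166 - 2×18 + 40)/3 = 56.67
q₂* = (166 - 2×40 + 18)/3 = 34.67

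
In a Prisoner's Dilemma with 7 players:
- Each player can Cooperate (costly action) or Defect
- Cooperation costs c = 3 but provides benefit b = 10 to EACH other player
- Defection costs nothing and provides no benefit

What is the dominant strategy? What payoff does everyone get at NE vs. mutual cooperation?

Dominant: Defect; NE payoff = 0; Coop payoff = 57

Work:
Defect dominates (saves cost c = 3, benefit to others is external)
NE: All defect → everyone gets 0
If all cooperate: each receives (6)×10 - 3 = 57
Social dilemma: 57 > 0 but NE gives 0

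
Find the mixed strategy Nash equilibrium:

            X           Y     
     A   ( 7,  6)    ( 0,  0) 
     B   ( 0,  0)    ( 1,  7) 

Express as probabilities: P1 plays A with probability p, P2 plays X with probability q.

p = 0.5385, q = 0.125

Work:
Find probabilities that make opponent indifferent:
P2 chooses q to make P1 indifferent between A and B
P1 chooses p to make P2 indifferent between X and Y
Mixed NE: P1 plays (A: 0.5385, B: 0.4615), P2 plays (X: 0.125, Y: 0.875)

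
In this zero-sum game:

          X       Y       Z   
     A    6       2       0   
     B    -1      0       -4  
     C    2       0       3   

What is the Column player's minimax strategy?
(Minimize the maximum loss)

Column should play Y, value = 2

Work:
Column player minimizes Row's maximum payoff:
Column X: max payoff to Row = 6
Column Y: max payoff to Row = 2
Column Z: max payoff to Row = 3
Minimum is 2, achieved by column Y.
Minimax strategy: Y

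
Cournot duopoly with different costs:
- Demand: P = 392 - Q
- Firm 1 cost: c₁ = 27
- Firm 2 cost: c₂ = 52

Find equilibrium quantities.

q₁* = 130.0, q₂* = 105.0

Work:
Reaction: q₁ = (392 - 27 - q₂)/2
Reaction: q₂ = (392 - 52 - q₁)/2
Solve simultaneously:
q₁* = (392 - 2×27 + 52)/3 = 130.0
q₂* = (392 - 2×52 + 27)/3 = 105.0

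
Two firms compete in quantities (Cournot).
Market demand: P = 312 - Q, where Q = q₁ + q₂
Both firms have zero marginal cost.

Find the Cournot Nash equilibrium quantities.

q₁* = q₂* = 104.0; P* = 104.0

Work:
Profit: π_i = P·q_i = (a - q_i - q_j)·q_i
FOC: ∂π_i/∂q_i = a - 2q_i - q_j = 0
Reaction function: q_i = (312 - q_j)/2
Symmetry: q* = 312/3 = 104.0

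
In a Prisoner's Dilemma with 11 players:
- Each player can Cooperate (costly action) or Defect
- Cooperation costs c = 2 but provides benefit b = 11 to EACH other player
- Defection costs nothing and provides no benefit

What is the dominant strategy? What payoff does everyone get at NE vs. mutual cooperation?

Dominant: Defect; NE payoff = 0; Coop payoff = 108

Work:
Defect dominates (saves cost c = 2, benefit to others is external)
NE: All defect → everyone gets 0
If all cooperate: each receives (10)×11 - 2 = 108
Social dilemma: 108 > 0 but NE gives 0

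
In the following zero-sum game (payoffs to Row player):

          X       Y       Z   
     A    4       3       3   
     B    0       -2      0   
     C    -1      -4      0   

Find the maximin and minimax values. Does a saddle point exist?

Maximin = 3, Minimax = 3, Saddle: True

Work:
Row minimums: [3, -2, -4] → maximin = 3
Column maximums: [4, 3, 3] → minimax = 3
Saddle point exists! Game value = 3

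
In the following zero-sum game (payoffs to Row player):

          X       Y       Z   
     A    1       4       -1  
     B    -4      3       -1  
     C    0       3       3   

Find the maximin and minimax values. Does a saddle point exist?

Maximin = 0, Minimax = 1, Saddle: False

Work:
Row minimums: [-1, -4, 0] → maximin = 0
Column maximums: [1, 4, 3] → minimax = 1
No saddle point (maximin ≠ minimax). Mixed strategy needed.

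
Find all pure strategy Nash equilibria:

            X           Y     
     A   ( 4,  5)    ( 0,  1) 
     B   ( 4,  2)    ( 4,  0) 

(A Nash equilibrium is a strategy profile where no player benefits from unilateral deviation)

Nash equilibrium: (A, X), (B, X)

Work:
Best responses:
  P1 vs X: payoffs [4, 4] → best response A/B (payoff 4)
  P1 vs Y: payoffs [0, 4] → best response B (payoff 4)
  P2 vs A: payoffs [5, 1] → best response X (payoff 5)
  P2 vs B: payoffs [2, 0] → best response X (payoff 2)
Mutual best responses: (A,X), (B,X) → Nash equilibria.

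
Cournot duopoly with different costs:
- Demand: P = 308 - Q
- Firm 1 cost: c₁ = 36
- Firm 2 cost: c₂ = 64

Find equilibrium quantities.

q₁* = 100.0, q₂* = 72.0

Work:
Reaction: q₁ = (308 - 36 - q₂)/2
Reaction: q₂ = (308 - 64 - q₁)/2
Solve simultaneously:
q₁* = (308 - 2×36 + 64)/3 = 100.0
q₂* = (308 - 2×64 + 36)/3 = 72.0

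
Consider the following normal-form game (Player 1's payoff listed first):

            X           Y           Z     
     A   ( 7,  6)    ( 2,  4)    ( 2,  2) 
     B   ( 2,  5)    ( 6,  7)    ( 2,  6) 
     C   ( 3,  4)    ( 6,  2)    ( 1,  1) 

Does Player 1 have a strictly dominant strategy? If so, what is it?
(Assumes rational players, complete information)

No strictly dominant strategy exists for Player 1

Work:
A strategy strictly dominates another if it gives a strictly higher payoff against every opponent action. Compare each pair of P1's strategies column-by-column:
  A vs B: [7 vs 2, 2 vs 6, 2 vs 2] → A does not strictly dominate B (column Y: 2 ≤ 6)
  A vs C: [7 vs 3, 2 vs 6, 2 vs 1] → A does not strictly dominate C (column Y: 2 ≤ 6)
  B vs A: [2 vs 7, 6 vs 2, 2 vs 2] → B does not strictly dominate A (column X: 2 ≤ 7)
  B vs C: [2 vs 3, 6 vs 6, 2 vs 1] → B does not strictly dominate C (column X: 2 ≤ 3)
  C vs A: [3 vs 7, 6 vs 2, 1 vs 2] → C does not strictly dominate A (column X: 3 ≤ 7)
  C vs B: [3 vs 2, 6 vs 6, 1 vs 2] → C does not strictly dominate B (column Y: 6 ≤ 6)
No single strategy strictly dominates all others → no strictly dominant strategy.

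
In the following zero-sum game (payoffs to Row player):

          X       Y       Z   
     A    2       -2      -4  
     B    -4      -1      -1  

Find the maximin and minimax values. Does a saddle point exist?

Maximin = -4, Minimax = -1, Saddle: False

Work:
Row minimums: [-4, -4] → maximin = -4
Column maximums: [2, -1, -1] → minimax = -1
No saddle point (maximin ≠ minimax). Mixed strategy needed.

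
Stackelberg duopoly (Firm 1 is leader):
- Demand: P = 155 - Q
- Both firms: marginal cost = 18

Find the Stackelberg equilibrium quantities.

q₁* (leader) = 68.5, q₂* (follower) = 34.25

Work:
Follower's reaction: q₂ = (a - c - q₁)/2
Leader substitutes: π₁ = q₁·(a - q₁ - (a-c-q₁)/2 - c)
FOC: q₁* = (155 - 18)/2 = 68.50
Then: q₂* = (155 - 18 - 68.5)/2 = 34.25
Leader has first-mover advantage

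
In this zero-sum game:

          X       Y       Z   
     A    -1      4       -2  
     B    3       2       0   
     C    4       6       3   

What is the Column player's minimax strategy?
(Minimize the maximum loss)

Column should play Z, value = 3

Work:
Column player minimizes Row's maximum payoff:
Column X: max payoff to Row = 4
Column Y: max payoff to Row = 6
Column Z: max payoff to Row = 3
Minimum is 3, achieved by column Z.
Minimax strategy: Z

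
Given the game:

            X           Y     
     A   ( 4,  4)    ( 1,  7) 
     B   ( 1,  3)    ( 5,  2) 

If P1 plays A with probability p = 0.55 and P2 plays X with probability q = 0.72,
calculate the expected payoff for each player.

E[P1] = 2.692, E[P2] = 3.886

Work:
E[P1] = p·q·π₁(A,X) + p·(1-q)·π₁(A,Y) + (1-p)·q·π₁(B,X) + (1-p)·(1-q)·π₁(B,Y)
= 0.55·0.72·4 + 0.55·0.28·1 + 0.45·0.72·1 + 0.45·0.28·5
= 2.692

E[P2] = 3.886 (similar calculation)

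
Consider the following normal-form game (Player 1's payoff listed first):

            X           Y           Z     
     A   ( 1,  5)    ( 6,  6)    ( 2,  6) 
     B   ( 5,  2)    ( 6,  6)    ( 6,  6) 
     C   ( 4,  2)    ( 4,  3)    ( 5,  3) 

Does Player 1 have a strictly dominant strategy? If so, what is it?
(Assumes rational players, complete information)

No strictly dominant strategy exists for Player 1

Work:
A strategy strictly dominates another if it gives a strictly higher payoff against every opponent action. Compare each pair of P1's strategies column-by-column:
  A vs B: [1 vs 5, 6 vs 6, 2 vs 6] → A does not strictly dominate B (column X: 1 ≤ 5)
  A vs C: [1 vs 4, 6 vs 4, 2 vs 5] → A does not strictly dominate C (column X: 1 ≤ 4)
  B vs A: [5 vs 1, 6 vs 6, 6 vs 2] → B does not strictly dominate A (column Y: 6 ≤ 6)
  B vs C: [5 vs 4, 6 vs 4, 6 vs 5] → B strictly dominates C
  C vs A: [4 vs 1, 4 vs 6, 5 vs 2] → C does not strictly dominate A (column Y: 4 ≤ 6)
  C vs B: [4 vs 5, 4 vs 6, 5 vs 6] → C does not strictly dominate B (column X: 4 ≤ 5)
No single strategy strictly dominates all others → no strictly dominant strategy.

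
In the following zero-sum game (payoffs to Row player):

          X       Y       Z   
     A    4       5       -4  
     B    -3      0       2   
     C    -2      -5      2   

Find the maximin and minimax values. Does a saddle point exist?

Maximin = -3, Minimax = 2, Saddle: False

Work:
Row minimums: [-4, -3, -5] → maximin = -3
Column maximums: [4, 5, 2] → minimax = 2
No saddle point (maximin ≠ minimax). Mixed strategy needed.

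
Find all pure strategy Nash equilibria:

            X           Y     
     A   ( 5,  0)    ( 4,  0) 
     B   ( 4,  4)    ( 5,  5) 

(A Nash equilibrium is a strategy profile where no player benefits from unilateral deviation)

Nash equilibrium: (A, X), (B, Y)

Work:
Best responses:
  P1 vs X: payoffs [5, 4] → best response A (payoff 5)
  P1 vs Y: payoffs [4, 5] → best response B (payoff 5)
  P2 vs A: payoffs [0, 0] → best response X/Y (payoff 0)
  P2 vs B: payoffs [4, 5] → best response Y (payoff 5)
Mutual best responses: (A,X), (B,Y) → Nash equilibria.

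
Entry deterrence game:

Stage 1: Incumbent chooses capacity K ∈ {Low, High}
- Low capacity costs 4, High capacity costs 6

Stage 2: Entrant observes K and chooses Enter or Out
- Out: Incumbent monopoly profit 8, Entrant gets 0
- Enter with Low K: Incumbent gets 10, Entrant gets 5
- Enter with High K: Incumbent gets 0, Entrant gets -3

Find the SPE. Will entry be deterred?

SPE: (Low, Enter|Low, Out|High); Entry not deterred. Incumbent net profit = 6, Entrant gets 5

Work:
After Low K: Entrant enters (5 > 0)
After High K: Entrant stays out (-3 < 0)
Incumbent: Low → 10−4=6, High → 8−6=2
Incumbent chooses Low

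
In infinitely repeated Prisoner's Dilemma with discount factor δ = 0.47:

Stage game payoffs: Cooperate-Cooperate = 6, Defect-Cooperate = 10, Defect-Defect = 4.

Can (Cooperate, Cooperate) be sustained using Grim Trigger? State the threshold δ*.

δ* = 0.6667; since δ = 0.47 < 0.6667, cooperation cannot be sustained

Work:
For Grim Trigger:
Cooperate forever: 6/(1-δ)
Defect then punished: 10 + 4·δ/(1-δ)
Need: 6/(1-δ) ≥ 10 + 4·δ/(1-δ)
Solving: δ ≥ (T-R)/(T-P) = (10-6)/(10-4) = 0.6667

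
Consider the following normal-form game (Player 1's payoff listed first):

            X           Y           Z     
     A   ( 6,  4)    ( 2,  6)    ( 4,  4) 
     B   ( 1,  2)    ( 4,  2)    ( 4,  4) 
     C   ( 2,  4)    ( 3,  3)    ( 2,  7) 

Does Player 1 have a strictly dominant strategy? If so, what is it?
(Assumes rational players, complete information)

No strictly dominant strategy exists for Player 1

Work:
A strategy strictly dominates another if it gives a strictly higher payoff against every opponent action. Compare each pair of P1's strategies column-by-column:
  A vs B: [6 vs 1, 2 vs 4, 4 vs 4] → A does not strictly dominate B (column Y: 2 ≤ 4)
  A vs C: [6 vs 2, 2 vs 3, 4 vs 2] → A does not strictly dominate C (column Y: 2 ≤ 3)
  B vs A: [1 vs 6, 4 vs 2, 4 vs 4] → B does not strictly dominate A (column X: 1 ≤ 6)
  B vs C: [1 vs 2, 4 vs 3, 4 vs 2] → B does not strictly dominate C (column X: 1 ≤ 2)
  C vs A: [2 vs 6, 3 vs 2, 2 vs 4] → C does not strictly dominate A (column X: 2 ≤ 6)
  C vs B: [2 vs 1, 3 vs 4, 2 vs 4] → C does not strictly dominate B (column Y: 3 ≤ 4)
No single strategy strictly dominates all others → no strictly dominant strategy.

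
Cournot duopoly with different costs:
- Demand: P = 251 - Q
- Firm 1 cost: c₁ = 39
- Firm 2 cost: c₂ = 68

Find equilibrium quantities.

q₁* = 80.33, q₂* = 51.33

Work:
Reaction: q₁ = (251 - 39 - q₂)/2
Reaction: q₂ = (251 - 68 - q₁)/2
Solve simultaneously:
q₁* = (251 - 2×39 + 68)/3 = 80.33
q₂* = (251 - 2×68 + 39)/3 = 51.33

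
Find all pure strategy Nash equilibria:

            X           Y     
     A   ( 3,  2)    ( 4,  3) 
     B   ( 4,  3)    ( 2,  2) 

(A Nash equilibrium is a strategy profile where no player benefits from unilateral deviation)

Nash equilibrium: (A, Y), (B, X)

Work:
Best responses:
  P1 vs X: payoffs [3, 4] → best response B (payoff 4)
  P1 vs Y: payoffs [4, 2] → best response A (payoff 4)
  P2 vs A: payoffs [2, 3] → best response Y (payoff 3)
  P2 vs B: payoffs [3, 2] → best response X (payoff 3)
Mutual best responses: (A,Y), (B,X) → Nash equilibria.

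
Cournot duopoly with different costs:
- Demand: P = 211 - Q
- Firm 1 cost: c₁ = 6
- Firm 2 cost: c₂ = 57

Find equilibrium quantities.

q₁* = 85.33, q₂* = 34.33

Work:
Reaction: q₁ = (211 - 6 - q₂)/2
Reaction: q₂ = (211 - 57 - q₁)/2
Solve simultaneously:
q₁* = (211 - 2×6 + 57)/3 = 85.33
q₂* = (211 - 2×57 + 6)/3 = 34.33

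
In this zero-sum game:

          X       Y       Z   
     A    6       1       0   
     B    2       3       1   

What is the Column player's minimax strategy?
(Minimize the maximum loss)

Column should play Z, value = 1

Work:
Column player minimizes Row's maximum payoff:
Column X: max payoff to Row = 6
Column Y: max payoff to Row = 3
Column Z: max payoff to Row = 1
Minimum is 1, achieved by column Z.
Minimax strategy: Z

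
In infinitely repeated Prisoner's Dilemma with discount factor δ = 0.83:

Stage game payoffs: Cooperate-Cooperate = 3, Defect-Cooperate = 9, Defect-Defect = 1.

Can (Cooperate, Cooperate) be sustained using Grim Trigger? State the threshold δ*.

δ* = 0.75; since δ = 0.83 ≥ 0.75, cooperation can be sustained

Work:
For Grim Trigger:
Cooperate forever: 3/(1-δ)
Defect then punished: 9 + 1·δ/(1-δ)
Need: 3/(1-δ) ≥ 9 + 1·δ/(1-δ)
Solving: δ ≥ (T-R)/(T-P) = (9-3)/(9-1) = 0.75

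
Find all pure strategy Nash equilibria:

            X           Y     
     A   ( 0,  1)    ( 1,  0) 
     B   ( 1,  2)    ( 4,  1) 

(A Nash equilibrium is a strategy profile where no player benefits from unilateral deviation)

Nash equilibrium: (B, X)

Work:
Best responses:
  P1 vs X: payoffs [0, 1] → best response B (payoff 1)
  P1 vs Y: payoffs [1, 4] → best response B (payoff 4)
  P2 vs A: payoffs [1, 0] → best response X (payoff 1)
  P2 vs B: payoffs [2, 1] → best response X (payoff 2)
Mutual best responses: (B,X) → Nash equilibria.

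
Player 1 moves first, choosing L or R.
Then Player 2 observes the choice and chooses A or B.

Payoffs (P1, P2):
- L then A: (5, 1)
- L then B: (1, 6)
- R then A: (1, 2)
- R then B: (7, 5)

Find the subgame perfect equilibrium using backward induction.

P1 plays R, P2 plays B after L and B after R; Payoff (7, 5)

Work:
Backward induction:
After L: P2 chooses B → P1 gets 1
After R: P2 chooses B → P1 gets 7
P1 chooses R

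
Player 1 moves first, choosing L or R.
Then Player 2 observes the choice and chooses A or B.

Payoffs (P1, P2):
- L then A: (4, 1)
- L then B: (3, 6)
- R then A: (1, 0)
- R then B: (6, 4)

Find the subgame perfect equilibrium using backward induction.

P1 plays R, P2 plays B after L and B after R; Payoff (6, 4)

Work:
Backward induction:
After L: P2 chooses B → P1 gets 3
After R: P2 chooses B → P1 gets 6
P1 chooses R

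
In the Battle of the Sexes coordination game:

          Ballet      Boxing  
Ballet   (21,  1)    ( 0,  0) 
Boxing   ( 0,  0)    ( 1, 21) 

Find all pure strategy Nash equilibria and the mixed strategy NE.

Pure NE: (Ballet, Ballet) and (Boxing, Boxing); Mixed NE: p = 0.9545, q = 0.0455

Work:
Check pure NE:
(Ballet, Ballet): (21, 1) - no unilateral deviation beneficial
(Boxing, Boxing): (1, 21) - no unilateral deviation beneficial
Mixed NE: P1 plays Ballet with p = 0.9545, P2 plays Ballet with q = 0.0455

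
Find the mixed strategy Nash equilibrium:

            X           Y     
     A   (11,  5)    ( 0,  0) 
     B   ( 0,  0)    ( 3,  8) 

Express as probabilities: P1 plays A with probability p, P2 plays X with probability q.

p = 0.6154, q = 0.2143

Work:
Find probabilities that make opponent indifferent:
P2 chooses q to make P1 indifferent between A and B
P1 chooses p to make P2 indifferent between X and Y
Mixed NE: P1 plays (A: 0.6154, B: 0.3846), P2 plays (X: 0.2143, Y: 0.7857)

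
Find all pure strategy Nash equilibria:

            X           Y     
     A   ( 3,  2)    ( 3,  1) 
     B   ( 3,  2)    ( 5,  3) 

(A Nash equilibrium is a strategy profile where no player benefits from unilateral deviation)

Nash equilibrium: (A, X), (B, Y)

Work:
Best responses:
  P1 vs X: payoffs [3, 3] → best response A/B (payoff 3)
  P1 vs Y: payoffs [3, 5] → best response B (payoff 5)
  P2 vs A: payoffs [2, 1] → best response X (payoff 2)
  P2 vs B: payoffs [2, 3] → best response Y (payoff 3)
Mutual best responses: (A,X), (B,Y) → Nash equilibria.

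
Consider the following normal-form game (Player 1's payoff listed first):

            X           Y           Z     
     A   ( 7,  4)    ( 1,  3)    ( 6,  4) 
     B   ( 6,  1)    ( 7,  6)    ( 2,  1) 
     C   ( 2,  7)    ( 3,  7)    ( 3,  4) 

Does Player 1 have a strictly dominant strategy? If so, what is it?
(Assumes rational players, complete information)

No strictly dominant strategy exists for Player 1

Work:
A strategy strictly dominates another if it gives a strictly higher payoff against every opponent action. Compare each pair of P1's strategies column-by-column:
  A vs B: [7 vs 6, 1 vs 7, 6 vs 2] → A does not strictly dominate B (column Y: 1 ≤ 7)
  A vs C: [7 vs 2, 1 vs 3, 6 vs 3] → A does not strictly dominate C (column Y: 1 ≤ 3)
  B vs A: [6 vs 7, 7 vs 1, 2 vs 6] → B does not strictly dominate A (column X: 6 ≤ 7)
  B vs C: [6 vs 2, 7 vs 3, 2 vs 3] → B does not strictly dominate C (column Z: 2 ≤ 3)
  C vs A: [2 vs 7, 3 vs 1, 3 vs 6] → C does not strictly dominate A (column X: 2 ≤ 7)
  C vs B: [2 vs 6, 3 vs 7, 3 vs 2] → C does not strictly dominate B (column X: 2 ≤ 6)
No single strategy strictly dominates all others → no strictly dominant strategy.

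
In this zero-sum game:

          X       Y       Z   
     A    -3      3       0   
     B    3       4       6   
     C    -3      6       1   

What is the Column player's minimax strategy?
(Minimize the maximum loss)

Column should play X, value = 3

Work:
Column player minimizes Row's maximum payoff:
Column X: max payoff to Row = 3
Column Y: max payoff to Row = 6
Column Z: max payoff to Row = 6
Minimum is 3, achieved by column X.
Minimax strategy: X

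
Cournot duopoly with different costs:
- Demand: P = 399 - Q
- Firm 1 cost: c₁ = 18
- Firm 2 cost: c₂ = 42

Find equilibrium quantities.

q₁* = 135.0, q₂* = 111.0

Work:
Reaction: q₁ = (399 - 18 - q₂)/2
Reaction: q₂ = (399 - 42 - q₁)/2
Solve simultaneously:
q₁* = (399 - 2×18 + 42)/3 = 135.0
q₂* = (399 - 2×42 + 18)/3 = 111.0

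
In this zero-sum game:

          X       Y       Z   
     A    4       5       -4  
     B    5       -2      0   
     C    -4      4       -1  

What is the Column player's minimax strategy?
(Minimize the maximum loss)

Column should play Z, value = 0

Work:
Column player minimizes Row's maximum payoff:
Column X: max payoff to Row = 5
Column Y: max payoff to Row = 5
Column Z: max payoff to Row = 0
Minimum is 0, achieved by column Z.
Minimax strategy: Z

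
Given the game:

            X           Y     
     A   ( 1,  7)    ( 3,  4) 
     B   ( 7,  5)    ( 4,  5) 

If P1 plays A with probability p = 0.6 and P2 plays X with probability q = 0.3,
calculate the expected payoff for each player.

E[P1] = 3.4, E[P2] = 4.94

Work:
E[P1] = p·q·π₁(A,X) + p·(1-q)·π₁(A,Y) + (1-p)·q·π₁(B,X) + (1-p)·(1-q)·π₁(B,Y)
= 0.6·0.3·1 + 0.6·0.7·3 + 0.4·0.3·7 + 0.4·0.7·4
= 3.4

E[P2] = 4.94 (similar calculation)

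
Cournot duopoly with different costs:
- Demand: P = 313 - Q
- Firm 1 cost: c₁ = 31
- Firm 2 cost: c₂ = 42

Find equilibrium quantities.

q₁* = 97.67, q₂* = 86.67

Work:
Reaction: q₁ = (313 - 31 - q₂)/2
Reaction: q₂ = (313 - 42 - q₁)/2
Solve simultaneously:
q₁* = (313 - 2×31 + 42)/3 = 97.67
q₂* = (313 - 2×42 + 31)/3 = 86.67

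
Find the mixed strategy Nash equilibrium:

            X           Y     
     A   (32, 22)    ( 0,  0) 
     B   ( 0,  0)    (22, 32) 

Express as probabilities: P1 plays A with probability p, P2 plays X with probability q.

p = 0.5926, q = 0.4074

Work:
Find probabilities that make opponent indifferent:
P2 chooses q to make P1 indifferent between A and B
P1 chooses p to make P2 indifferent between X and Y
Mixed NE: P1 plays (A: 0.5926, B: 0.4074), P2 plays (X: 0.4074, Y: 0.5926)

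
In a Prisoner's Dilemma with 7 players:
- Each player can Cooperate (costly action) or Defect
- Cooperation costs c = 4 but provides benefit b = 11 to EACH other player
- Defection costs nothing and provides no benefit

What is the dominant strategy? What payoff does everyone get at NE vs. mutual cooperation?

Dominant: Defect; NE payoff = 0; Coop payoff = 62

Work:
Defect dominates (saves cost c = 4, benefit to others is external)
NE: All defect → everyone gets 0
If all cooperate: each receives (6)×11 - 4 = 62
Social dilemma: 62 > 0 but NE gives 0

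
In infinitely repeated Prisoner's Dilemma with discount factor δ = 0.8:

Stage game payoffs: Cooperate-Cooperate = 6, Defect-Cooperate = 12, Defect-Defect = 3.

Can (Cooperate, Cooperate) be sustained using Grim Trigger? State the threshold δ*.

δ* = 0.6667; since δ = 0.8 ≥ 0.6667, cooperation can be sustained

Work:
For Grim Trigger:
Cooperate forever: 6/(1-δ)
Defect then punished: 12 + 3·δ/(1-δ)
Need: 6/(1-δ) ≥ 12 + 3·δ/(1-δ)
Solving: δ ≥ (T-R)/(T-P) = (12-6)/(12-3) = 0.6667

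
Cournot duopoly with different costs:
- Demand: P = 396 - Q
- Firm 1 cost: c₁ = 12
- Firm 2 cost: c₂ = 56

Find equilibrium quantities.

q₁* = 142.67, q₂* = 98.67

Work:
Reaction: q₁ = (396 - 12 - q₂)/2
Reaction: q₂ = (396 - 56 - q₁)/2
Solve simultaneously:
q₁* = (396 - 2×12 + 56)/3 = 142.67
q₂* = (396 - 2×56 + 12)/3 = 98.67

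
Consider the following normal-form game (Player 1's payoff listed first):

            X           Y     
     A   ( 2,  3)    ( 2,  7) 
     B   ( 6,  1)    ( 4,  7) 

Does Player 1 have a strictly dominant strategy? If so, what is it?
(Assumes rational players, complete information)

Yes, Player 1's strictly dominant strategy is B

Work:
A strategy strictly dominates another if it gives a strictly higher payoff against every opponent action. Compare each pair of P1's strategies column-by-column:
  A vs B: [2 vs 6, 2 vs 4] → A does not strictly dominate B (column X: 2 ≤ 6)
  B vs A: [6 vs 2, 4 vs 2] → B strictly dominates A
B strictly dominates every other strategy → strictly dominant.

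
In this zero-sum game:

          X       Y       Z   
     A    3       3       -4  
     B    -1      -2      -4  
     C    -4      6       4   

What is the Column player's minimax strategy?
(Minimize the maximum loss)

Column should play X, value = 3

Work:
Column player minimizes Row's maximum payoff:
Column X: max payoff to Row = 3
Column Y: max payoff to Row = 6
Column Z: max payoff to Row = 4
Minimum is 3, achieved by column X.
Minimax strategy: X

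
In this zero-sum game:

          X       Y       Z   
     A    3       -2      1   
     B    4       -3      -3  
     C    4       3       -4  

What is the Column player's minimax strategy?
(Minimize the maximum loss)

Column should play Z, value = 1

Work:
Column player minimizes Row's maximum payoff:
Column X: max payoff to Row = 4
Column Y: max payoff to Row = 3
Column Z: max payoff to Row = 1
Minimum is 1, achieved by column Z.
Minimax strategy: Z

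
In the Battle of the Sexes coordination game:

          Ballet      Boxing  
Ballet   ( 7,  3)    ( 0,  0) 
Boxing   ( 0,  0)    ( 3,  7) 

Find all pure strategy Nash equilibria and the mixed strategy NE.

Pure NE: (Ballet, Ballet) and (Boxing, Boxing); Mixed NE: p = 0.7, q = 0.3

Work:
Check pure NE:
(Ballet, Ballet): (7, 3) - no unilateral deviation beneficial
(Boxing, Boxing): (3, 7) - no unilateral deviation beneficial
Mixed NE: P1 plays Ballet with p = 0.7, P2 plays Ballet with q = 0.3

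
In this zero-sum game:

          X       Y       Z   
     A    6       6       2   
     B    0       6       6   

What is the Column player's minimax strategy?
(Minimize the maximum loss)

Column should play X or Y or Z (all achieve the minimum), value = 6

Work:
Column player minimizes Row's maximum payoff:
Column X: max payoff to Row = 6
Column Y: max payoff to Row = 6
Column Z: max payoff to Row = 6
Minimum is 6, achieved by columns X, Y, Z (tied).
Each of X or Y or Z is a minimax strategy.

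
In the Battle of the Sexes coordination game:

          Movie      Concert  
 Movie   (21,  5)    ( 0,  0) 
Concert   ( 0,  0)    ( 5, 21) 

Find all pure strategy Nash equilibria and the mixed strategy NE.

Pure NE: (Movie, Movie) and (Concert, Concert); Mixed NE: p = 0.8077, q = 0.1923

Work:
Check pure NE:
(Movie, Movie): (21, 5) - no unilateral deviation beneficial
(Concert, Concert): (5, 21) - no unilateral deviation beneficial
Mixed NE: P1 plays Movie with p = 0.8077, P2 plays Movie with q = 0.1923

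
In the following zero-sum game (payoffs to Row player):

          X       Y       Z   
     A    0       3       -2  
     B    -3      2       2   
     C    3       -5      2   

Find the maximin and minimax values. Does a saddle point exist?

Maximin = -2, Minimax = 2, Saddle: False

Work:
Row minimums: [-2, -3, -5] → maximin = -2
Column maximums: [3, 3, 2] → minimax = 2
No saddle point (maximin ≠ minimax). Mixed strategy needed.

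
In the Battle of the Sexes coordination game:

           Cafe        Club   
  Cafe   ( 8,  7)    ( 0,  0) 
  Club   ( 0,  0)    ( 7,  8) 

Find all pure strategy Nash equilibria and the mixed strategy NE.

Pure NE: (Cafe, Cafe) and (Club, Club); Mixed NE: p = 0.5333, q = 0.4667

Work:
Check pure NE:
(Cafe, Cafe): (8, 7) - no unilateral deviation beneficial
(Club, Club): (7, 8) - no unilateral deviation beneficial
Mixed NE: P1 plays Cafe with p = 0.5333, P2 plays Cafe with q = 0.4667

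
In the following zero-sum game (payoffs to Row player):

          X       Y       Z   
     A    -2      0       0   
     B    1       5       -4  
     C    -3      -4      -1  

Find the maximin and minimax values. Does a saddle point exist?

Maximin = -2, Minimax = 0, Saddle: False

Work:
Row minimums: [-2, -4, -4] → maximin = -2
Column maximums: [1, 5, 0] → minimax = 0
No saddle point (maximin ≠ minimax). Mixed strategy needed.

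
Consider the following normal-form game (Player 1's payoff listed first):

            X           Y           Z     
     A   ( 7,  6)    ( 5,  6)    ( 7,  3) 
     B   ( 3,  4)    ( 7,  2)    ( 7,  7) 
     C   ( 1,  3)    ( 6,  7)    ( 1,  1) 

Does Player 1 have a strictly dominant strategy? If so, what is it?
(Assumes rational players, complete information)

No strictly dominant strategy exists for Player 1

Work:
A strategy strictly dominates another if it gives a strictly higher payoff against every opponent action. Compare each pair of P1's strategies column-by-column:
  A vs B: [7 vs 3, 5 vs 7, 7 vs 7] → A does not strictly dominate B (column Y: 5 ≤ 7)
  A vs C: [7 vs 1, 5 vs 6, 7 vs 1] → A does not strictly dominate C (column Y: 5 ≤ 6)
  B vs A: [3 vs 7, 7 vs 5, 7 vs 7] → B does not strictly dominate A (column X: 3 ≤ 7)
  B vs C: [3 vs 1, 7 vs 6, 7 vs 1] → B strictly dominates C
  C vs A: [1 vs 7, 6 vs 5, 1 vs 7] → C does not strictly dominate A (column X: 1 ≤ 7)
  C vs B: [1 vs 3, 6 vs 7, 1 vs 7] → C does not strictly dominate B (column X: 1 ≤ 3)
No single strategy strictly dominates all others → no strictly dominant strategy.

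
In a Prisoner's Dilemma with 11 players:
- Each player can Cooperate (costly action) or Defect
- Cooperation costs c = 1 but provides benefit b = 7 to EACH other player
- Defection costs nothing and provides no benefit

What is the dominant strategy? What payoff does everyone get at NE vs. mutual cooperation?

Dominant: Defect; NE payoff = 0; Coop payoff = 69

Work:
Defect dominates (saves cost c = 1, benefit to others is external)
NE: All defect → everyone gets 0
If all cooperate: each receives (10)×7 - 1 = 69
Social dilemma: 69 > 0 but NE gives 0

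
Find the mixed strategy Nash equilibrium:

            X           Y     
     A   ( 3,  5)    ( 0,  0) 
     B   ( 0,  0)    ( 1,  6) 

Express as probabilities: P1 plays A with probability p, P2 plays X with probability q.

p = 0.5455, q = 0.25

Work:
Find probabilities that make opponent indifferent:
P2 chooses q to make P1 indifferent between A and B
P1 chooses p to make P2 indifferent between X and Y
Mixed NE: P1 plays (A: 0.5455, B: 0.4545), P2 plays (X: 0.25, Y: 0.75)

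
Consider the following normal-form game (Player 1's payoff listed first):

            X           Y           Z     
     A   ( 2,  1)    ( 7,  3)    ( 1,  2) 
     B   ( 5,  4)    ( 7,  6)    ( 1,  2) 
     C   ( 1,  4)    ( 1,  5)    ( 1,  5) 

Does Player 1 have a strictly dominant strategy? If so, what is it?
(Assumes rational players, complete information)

No strictly dominant strategy exists for Player 1

Work:
A strategy strictly dominates another if it gives a strictly higher payoff against every opponent action. Compare each pair of P1's strategies column-by-column:
  A vs B: [2 vs 5, 7 vs 7, 1 vs 1] → A does not strictly dominate B (column X: 2 ≤ 5)
  A vs C: [2 vs 1, 7 vs 1, 1 vs 1] → A does not strictly dominate C (column Z: 1 ≤ 1)
  B vs A: [5 vs 2, 7 vs 7, 1 vs 1] → B does not strictly dominate A (column Y: 7 ≤ 7)
  B vs C: [5 vs 1, 7 vs 1, 1 vs 1] → B does not strictly dominate C (column Z: 1 ≤ 1)
  C vs A: [1 vs 2, 1 vs 7, 1 vs 1] → C does not strictly dominate A (column X: 1 ≤ 2)
  C vs B: [1 vs 5, 1 vs 7, 1 vs 1] → C does not strictly dominate B (column X: 1 ≤ 5)
No single strategy strictly dominates all others → no strictly dominant strategy.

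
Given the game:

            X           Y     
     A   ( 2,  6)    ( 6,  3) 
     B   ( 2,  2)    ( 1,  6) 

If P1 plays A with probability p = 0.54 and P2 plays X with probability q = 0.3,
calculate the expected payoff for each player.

E[P1] = 3.19, E[P2] = 4.314

Work:
E[P1] = p·q·π₁(A,X) + p·(1-q)·π₁(A,Y) + (1-p)·q·π₁(B,X) + (1-p)·(1-q)·π₁(B,Y)
= 0.54·0.3·2 + 0.54·0.7·6 + 0.46·0.3·2 + 0.46·0.7·1
= 3.19

E[P2] = 4.314 (similar calculation)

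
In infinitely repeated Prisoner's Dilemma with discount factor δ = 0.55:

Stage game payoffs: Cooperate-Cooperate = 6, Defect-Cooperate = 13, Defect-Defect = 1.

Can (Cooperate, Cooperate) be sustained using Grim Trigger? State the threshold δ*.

δ* = 0.5833; since δ = 0.55 < 0.5833, cooperation cannot be sustained

Work:
For Grim Trigger:
Cooperate forever: 6/(1-δ)
Defect then punished: 13 + 1·δ/(1-δ)
Need: 6/(1-δ) ≥ 13 + 1·δ/(1-δ)
Solving: δ ≥ (T-R)/(T-P) = (13-6)/(13-1) = 0.5833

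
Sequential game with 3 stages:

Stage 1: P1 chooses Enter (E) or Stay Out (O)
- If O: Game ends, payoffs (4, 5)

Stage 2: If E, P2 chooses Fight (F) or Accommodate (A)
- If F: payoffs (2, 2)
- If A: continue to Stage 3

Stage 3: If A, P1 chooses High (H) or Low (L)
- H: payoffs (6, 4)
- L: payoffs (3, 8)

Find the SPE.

SPE: (E, A, H); Outcome (6, 4)

Work:
Stage 3: P1 chooses H (6 vs 3)
Stage 2: P2: F->2, A->4 (anticipating H). Choose A
Stage 1: P1: O->4, E->6 (anticipating A, H). Choose E
SPE path: E -> A -> H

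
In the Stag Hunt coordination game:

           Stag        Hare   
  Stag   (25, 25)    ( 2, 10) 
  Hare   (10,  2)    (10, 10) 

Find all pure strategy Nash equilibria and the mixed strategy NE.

Pure NE: (Stag, Stag) and (Hare, Hare); Mixed NE: p = 0.3478, q = 0.3478

Work:
Check pure NE:
(Stag, Stag): (25, 25) - no unilateral deviation beneficial
(Hare, Hare): (10, 10) - no unilateral deviation beneficial
Mixed NE: P1 plays Stag with p = 0.3478, P2 plays Stag with q = 0.3478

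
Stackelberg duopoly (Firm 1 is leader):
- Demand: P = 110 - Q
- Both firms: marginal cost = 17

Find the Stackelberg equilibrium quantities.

q₁* (leader) = 46.5, q₂* (follower) = 23.25

Work:
Follower's reaction: q₂ = (a - c - q₁)/2
Leader substitutes: π₁ = q₁·(a - q₁ - (a-c-q₁)/2 - c)
FOC: q₁* = (110 - 17)/2 = 46.50
Then: q₂* = (110 - 17 - 46.5)/2 = 23.25
Leader has first-mover advantage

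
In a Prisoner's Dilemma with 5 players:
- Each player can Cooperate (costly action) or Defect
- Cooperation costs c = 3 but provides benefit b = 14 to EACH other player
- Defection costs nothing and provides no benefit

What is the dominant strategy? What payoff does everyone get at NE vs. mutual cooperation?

Dominant: Defect; NE payoff = 0; Coop payoff = 53

Work:
Defect dominates (saves cost c = 3, benefit to others is external)
NE: All defect → everyone gets 0
If all cooperate: each receives (4)×14 - 3 = 53
Social dilemma: 53 > 0 but NE gives 0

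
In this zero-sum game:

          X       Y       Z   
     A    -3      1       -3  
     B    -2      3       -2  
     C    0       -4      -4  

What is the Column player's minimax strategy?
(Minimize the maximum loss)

Column should play Z, value = -2

Work:
Column player minimizes Row's maximum payoff:
Column X: max payoff to Row = 0
Column Y: max payoff to Row = 3
Column Z: max payoff to Row = -2
Minimum is -2, achieved by column Z.
Minimax strategy: Z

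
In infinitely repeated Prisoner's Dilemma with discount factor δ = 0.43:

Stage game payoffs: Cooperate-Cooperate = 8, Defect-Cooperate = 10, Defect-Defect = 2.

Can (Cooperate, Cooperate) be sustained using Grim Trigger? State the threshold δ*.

δ* = 0.25; since δ = 0.43 ≥ 0.25, cooperation can be sustained

Work:
For Grim Trigger:
Cooperate forever: 8/(1-δ)
Defect then punished: 10 + 2·δ/(1-δ)
Need: 8/(1-δ) ≥ 10 + 2·δ/(1-δ)
Solving: δ ≥ (T-R)/(T-P) = (10-8)/(10-2) = 0.25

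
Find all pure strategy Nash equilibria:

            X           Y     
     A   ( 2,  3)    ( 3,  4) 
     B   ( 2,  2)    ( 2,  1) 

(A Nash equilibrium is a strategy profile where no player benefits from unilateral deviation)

Nash equilibrium: (A, Y), (B, X)

Work:
Best responses:
  P1 vs X: payoffs [2, 2] → best response A/B (payoff 2)
  P1 vs Y: payoffs [3, 2] → best response A (payoff 3)
  P2 vs A: payoffs [3, 4] → best response Y (payoff 4)
  P2 vs B: payoffs [2, 1] → best response X (payoff 2)
Mutual best responses: (A,Y), (B,X) → Nash equilibria.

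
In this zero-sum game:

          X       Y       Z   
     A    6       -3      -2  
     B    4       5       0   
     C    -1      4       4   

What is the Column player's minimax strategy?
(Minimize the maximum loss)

Column should play Z, value = 4

Work:
Column player minimizes Row's maximum payoff:
Column X: max payoff to Row = 6
Column Y: max payoff to Row = 5
Column Z: max payoff to Row = 4
Minimum is 4, achieved by column Z.
Minimax strategy: Z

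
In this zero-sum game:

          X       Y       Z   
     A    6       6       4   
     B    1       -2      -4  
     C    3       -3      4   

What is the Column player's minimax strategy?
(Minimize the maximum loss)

Column should play Z, value = 4

Work:
Column player minimizes Row's maximum payoff:
Column X: max payoff to Row = 6
Column Y: max payoff to Row = 6
Column Z: max payoff to Row = 4
Minimum is 4, achieved by column Z.
Minimax strategy: Z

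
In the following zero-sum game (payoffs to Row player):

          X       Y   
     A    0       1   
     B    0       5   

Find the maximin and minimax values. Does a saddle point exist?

Maximin = 0, Minimax = 0, Saddle: True

Work:
Row minimums: [0, 0] → maximin = 0
Column maximums: [0, 5] → minimax = 0
Saddle point exists! Game value = 0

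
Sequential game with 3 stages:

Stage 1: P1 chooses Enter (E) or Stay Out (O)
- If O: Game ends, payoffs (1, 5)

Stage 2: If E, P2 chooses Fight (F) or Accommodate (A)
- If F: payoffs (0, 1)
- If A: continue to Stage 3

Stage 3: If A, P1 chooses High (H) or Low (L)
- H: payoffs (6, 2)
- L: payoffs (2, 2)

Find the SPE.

SPE: (E, A, H); Outcome (6, 2)

Work:
Stage 3: P1 chooses H (6 vs 2)
Stage 2: P2: F->1, A->2 (anticipating H). Choose A
Stage 1: P1: O->1, E->6 (anticipating A, H). Choose E
SPE path: E -> A -> H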